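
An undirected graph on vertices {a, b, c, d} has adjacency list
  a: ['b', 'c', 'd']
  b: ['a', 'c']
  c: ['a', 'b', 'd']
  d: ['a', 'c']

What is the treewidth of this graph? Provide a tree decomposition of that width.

Treewidth 2.
Bags: B1 = {a, b, c}  B2 = {a, c, d}
Tree: B1–B2

The largest bag has 3 vertices, giving width 2; this decomposition certifies tw(G) ≤ 2. Conversely, {a, c, d} is a clique of size 3, and the vertices of any clique must share a bag in every tree decomposition; so some bag has ≥ 3 vertices and tw(G) ≥ 2. Therefore the treewidth is 2.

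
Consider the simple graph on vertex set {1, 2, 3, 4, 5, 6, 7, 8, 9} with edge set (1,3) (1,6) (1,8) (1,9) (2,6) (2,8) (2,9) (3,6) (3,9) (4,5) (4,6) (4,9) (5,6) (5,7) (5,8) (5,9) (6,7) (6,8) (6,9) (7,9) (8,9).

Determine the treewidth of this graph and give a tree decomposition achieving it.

Each bag holds 4 vertices, so the decomposition has width 3, which upper-bounds the treewidth. On the other hand G contains the 4-clique {1, 6, 8, 9}. A clique must lie in a single bag of any decomposition, so no decomposition can have width below 3. The upper and lower bounds meet at 3, so that is the treewidth.

Treewidth 3.
One optimal decomposition is:
Bags: B1 = {5, 6, 8, 9}  B2 = {2, 6, 8, 9}  B3 = {1, 6, 8, 9}  B4 = {4, 5, 6, 9}  B5 = {1, 3, 6, 9}  B6 = {5, 6, 7, 9}
Tree: B1–B2, B1–B3, B1–B4, B3–B5, B1–B6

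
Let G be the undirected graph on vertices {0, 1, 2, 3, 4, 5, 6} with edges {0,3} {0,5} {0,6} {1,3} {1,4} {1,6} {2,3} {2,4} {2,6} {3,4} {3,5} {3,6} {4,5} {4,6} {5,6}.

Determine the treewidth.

A width-3 tree decomposition is:
Bags: B1 = {0, 3, 5, 6}  B2 = {3, 4, 5, 6}  B3 = {1, 3, 4, 6}  B4 = {2, 3, 4, 6}
Tree: B1–B2, B2–B3, B2–B4
The largest bag has 4 vertices, giving width 3; this decomposition certifies tw(G) ≤ 3. Conversely, {0, 3, 5, 6} is a clique of size 4, and the vertices of any clique must share a bag in every tree decomposition; so some bag has ≥ 4 vertices and tw(G) ≥ 3. The upper and lower bounds meet at 3, so that is the treewidth.

3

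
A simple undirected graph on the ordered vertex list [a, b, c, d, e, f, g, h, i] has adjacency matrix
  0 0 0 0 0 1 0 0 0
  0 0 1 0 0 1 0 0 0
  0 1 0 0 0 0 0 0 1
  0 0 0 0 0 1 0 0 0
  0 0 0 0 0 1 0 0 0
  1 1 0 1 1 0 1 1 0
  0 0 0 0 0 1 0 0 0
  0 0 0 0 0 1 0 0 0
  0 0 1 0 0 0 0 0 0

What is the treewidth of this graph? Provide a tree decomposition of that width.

Each bag holds 2 vertices, so the decomposition has width 1, which upper-bounds the treewidth. G has an edge, so its treewidth is at least 1. Therefore the treewidth is 1.

Treewidth 1.
One optimal decomposition is:
Bags: B1 = {c, i}  B2 = {b, c}  B3 = {b, f}  B4 = {d, f}  B5 = {a, f}  B6 = {e, f}  B7 = {f, g}  B8 = {f, h}
Tree: B1–B2, B2–B3, B3–B4, B3–B5, B5–B6, B5–B7, B3–B8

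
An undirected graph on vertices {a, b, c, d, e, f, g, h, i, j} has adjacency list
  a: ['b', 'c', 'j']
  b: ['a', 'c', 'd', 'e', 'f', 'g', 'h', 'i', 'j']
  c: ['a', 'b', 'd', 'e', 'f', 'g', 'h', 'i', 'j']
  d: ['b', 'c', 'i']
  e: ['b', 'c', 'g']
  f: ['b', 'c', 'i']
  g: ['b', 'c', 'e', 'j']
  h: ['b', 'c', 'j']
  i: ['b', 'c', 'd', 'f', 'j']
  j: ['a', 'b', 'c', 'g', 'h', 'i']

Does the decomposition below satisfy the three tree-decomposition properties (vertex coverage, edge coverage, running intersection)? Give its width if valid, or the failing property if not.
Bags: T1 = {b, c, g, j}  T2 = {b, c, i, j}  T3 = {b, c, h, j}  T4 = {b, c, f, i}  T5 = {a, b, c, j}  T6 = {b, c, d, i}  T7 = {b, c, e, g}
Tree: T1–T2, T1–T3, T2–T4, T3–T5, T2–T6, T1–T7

Every vertex of G appears in some bag (union = {a, b, c, d, e, f, g, h, i, j}); every edge is covered by a bag; and for each vertex v the set of bags containing v is connected in the bag tree. The decomposition is therefore valid. The largest bag has 4 vertices, so the width is 3.

Yes; width 3.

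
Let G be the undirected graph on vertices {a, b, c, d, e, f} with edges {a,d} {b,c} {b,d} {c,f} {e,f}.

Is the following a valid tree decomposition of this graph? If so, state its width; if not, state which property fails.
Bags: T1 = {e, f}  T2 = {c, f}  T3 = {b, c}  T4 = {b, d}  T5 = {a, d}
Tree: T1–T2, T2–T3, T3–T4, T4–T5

Yes; width 1.

Every vertex of G appears in some bag (union = {a, b, c, d, e, f}); every edge is covered by a bag; and for each vertex v the set of bags containing v is connected in the bag tree. The decomposition is therefore valid. The largest bag has 2 vertices, so the width is 1.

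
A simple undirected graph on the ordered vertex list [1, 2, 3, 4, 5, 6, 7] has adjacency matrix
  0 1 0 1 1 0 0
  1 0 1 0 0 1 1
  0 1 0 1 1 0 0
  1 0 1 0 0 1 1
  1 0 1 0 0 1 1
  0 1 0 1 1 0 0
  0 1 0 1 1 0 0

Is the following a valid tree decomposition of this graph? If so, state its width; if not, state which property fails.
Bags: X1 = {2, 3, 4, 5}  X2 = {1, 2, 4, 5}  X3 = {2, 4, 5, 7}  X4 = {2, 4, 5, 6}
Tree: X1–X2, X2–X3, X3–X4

Yes; width 3.

Checking the three conditions: (i) the bags cover all of {1, 2, 3, 4, 5, 6, 7}; (ii) for each edge, some bag contains both endpoints; (iii) the bags containing any fixed vertex form a subtree. All hold, so the decomposition is valid with width 4 − 1 = 3.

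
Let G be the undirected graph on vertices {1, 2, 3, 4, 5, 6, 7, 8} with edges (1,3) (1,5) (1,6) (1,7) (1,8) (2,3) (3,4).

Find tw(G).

1

A width-1 tree decomposition is:
Bags: B1 = {2, 3}  B2 = {1, 3}  B3 = {1, 6}  B4 = {1, 7}  B5 = {1, 5}  B6 = {3, 4}  B7 = {1, 8}
Tree: B1–B2, B2–B3, B3–B4, B4–B5, B2–B6, B4–B7
Every bag has size at most 2, so the width is 2 − 1 = 1 and tw(G) ≤ 1. G has an edge, so its treewidth is at least 1. Hence tw(G) = 1 exactly.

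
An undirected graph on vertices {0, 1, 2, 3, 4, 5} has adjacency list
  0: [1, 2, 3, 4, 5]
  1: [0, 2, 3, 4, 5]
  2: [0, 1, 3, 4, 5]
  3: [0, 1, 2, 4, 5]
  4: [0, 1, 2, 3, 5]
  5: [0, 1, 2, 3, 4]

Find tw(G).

5

A width-5 tree decomposition is:
Bags: B1 = {0, 1, 2, 3, 4, 5}
Tree: (single bag)
A single bag containing all 6 vertices is trivially a valid decomposition of width 5. For the lower bound, the 6 vertices {0, 1, 2, 3, 4, 5} are pairwise adjacent, and any tree decomposition puts a clique entirely inside one bag — forcing width ≥ 5. The upper and lower bounds meet at 5, so that is the treewidth.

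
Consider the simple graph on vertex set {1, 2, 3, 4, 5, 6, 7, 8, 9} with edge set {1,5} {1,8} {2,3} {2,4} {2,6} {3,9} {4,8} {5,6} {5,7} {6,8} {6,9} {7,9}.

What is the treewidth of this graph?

A width-3 tree decomposition is:
Bags: B1 = {2, 3, 4, 8}  B2 = {2, 3, 6, 8}  B3 = {3, 6, 8, 9}  B4 = {1, 6, 8, 9}  B5 = {1, 5, 6, 9}  B6 = {1, 5, 7, 9}
Tree: B1–B2, B2–B3, B3–B4, B4–B5, B5–B6
Each bag holds 4 vertices, so the decomposition has width 3, which upper-bounds the treewidth. For the lower bound: the 4 vertex sets {2,3,4}, {8}, {6}, {1,5,7,9} are disjoint, each induces a connected subgraph, and every pair is joined by at least one edge of G. Contracting each set to a single vertex therefore yields K_{4} as a minor, and since treewidth is minor-monotone, tw(G) ≥ tw(K_{4}) = 3. Combining the bounds, tw(G) = 3.

3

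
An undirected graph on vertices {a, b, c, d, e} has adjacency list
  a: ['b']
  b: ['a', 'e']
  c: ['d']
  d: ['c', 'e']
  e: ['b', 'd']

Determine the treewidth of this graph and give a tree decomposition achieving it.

The largest bag has 2 vertices, giving width 1; this decomposition certifies tw(G) ≤ 1. Any graph with an edge has treewidth ≥ 1, and G has the edge c–d. Hence tw(G) = 1 exactly.

Treewidth 1.
Bags: B1 = {c, d}  B2 = {d, e}  B3 = {b, e}  B4 = {a, b}
Tree: B1–B2, B2–B3, B3–B4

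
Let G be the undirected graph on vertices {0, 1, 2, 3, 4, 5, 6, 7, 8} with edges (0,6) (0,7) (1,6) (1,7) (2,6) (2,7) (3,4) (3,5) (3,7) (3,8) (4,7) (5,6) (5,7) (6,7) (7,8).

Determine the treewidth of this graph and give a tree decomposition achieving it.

Each bag holds 3 vertices, so the decomposition has width 2, which upper-bounds the treewidth. On the other hand G contains the 3-clique {3, 7, 8}. A clique must lie in a single bag of any decomposition, so no decomposition can have width below 2. Hence tw(G) = 2 exactly.

Treewidth 2.
One such decomposition:
Bags: B1 = {3, 5, 7}  B2 = {5, 6, 7}  B3 = {0, 6, 7}  B4 = {2, 6, 7}  B5 = {3, 4, 7}  B6 = {1, 6, 7}  B7 = {3, 7, 8}
Tree: B1–B2, B2–B3, B2–B4, B1–B5, B3–B6, B1–B7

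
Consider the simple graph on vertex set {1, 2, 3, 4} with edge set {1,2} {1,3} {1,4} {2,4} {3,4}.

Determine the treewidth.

A width-2 tree decomposition is:
Bags: B1 = {1, 2, 4}  B2 = {1, 3, 4}
Tree: B1–B2
Each bag holds 3 vertices, so the decomposition has width 2, which upper-bounds the treewidth. Conversely, {1, 2, 4} is a clique of size 3, and the vertices of any clique must share a bag in every tree decomposition; so some bag has ≥ 3 vertices and tw(G) ≥ 2. Hence tw(G) = 2 exactly.

2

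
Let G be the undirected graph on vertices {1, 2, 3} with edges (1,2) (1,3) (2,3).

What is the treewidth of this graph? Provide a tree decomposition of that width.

Treewidth 2.
Bags: B1 = {1, 2, 3}
Tree: (single bag)

With just one bag of size 3, the width is 3 − 1 = 2, so tw(G) ≤ 2. For the lower bound, the 3 vertices {1, 2, 3} are pairwise adjacent, and any tree decomposition puts a clique entirely inside one bag — forcing width ≥ 2. The upper and lower bounds meet at 2, so that is the treewidth.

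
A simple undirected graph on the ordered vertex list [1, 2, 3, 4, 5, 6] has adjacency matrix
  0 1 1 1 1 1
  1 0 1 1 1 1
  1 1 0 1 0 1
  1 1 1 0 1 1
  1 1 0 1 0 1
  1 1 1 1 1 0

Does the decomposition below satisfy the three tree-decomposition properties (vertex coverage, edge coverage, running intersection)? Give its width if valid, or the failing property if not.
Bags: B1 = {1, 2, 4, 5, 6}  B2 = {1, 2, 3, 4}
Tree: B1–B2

A tree decomposition must satisfy three properties: every vertex lies in some bag; for every edge, both endpoints lie together in some bag; and for every vertex, the bags containing it form a connected subtree. Here edge (6,3) lies in no bag, so the decomposition is invalid.

No — edge (6,3) lies in no bag.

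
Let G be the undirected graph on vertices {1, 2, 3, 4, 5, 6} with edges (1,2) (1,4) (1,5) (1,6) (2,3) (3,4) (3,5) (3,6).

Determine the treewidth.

2

A width-2 tree decomposition is:
Bags: B1 = {1, 3, 5}  B2 = {1, 3, 6}  B3 = {1, 3, 4}  B4 = {1, 2, 3}
Tree: B1–B2, B2–B3, B3–B4
Every bag has size at most 3, so the width is 3 − 1 = 2 and tw(G) ≤ 2. The edges 1–5–3–6–1 form a cycle, so G is not a tree and its treewidth is at least 2. The upper and lower bounds meet at 2, so that is the treewidth.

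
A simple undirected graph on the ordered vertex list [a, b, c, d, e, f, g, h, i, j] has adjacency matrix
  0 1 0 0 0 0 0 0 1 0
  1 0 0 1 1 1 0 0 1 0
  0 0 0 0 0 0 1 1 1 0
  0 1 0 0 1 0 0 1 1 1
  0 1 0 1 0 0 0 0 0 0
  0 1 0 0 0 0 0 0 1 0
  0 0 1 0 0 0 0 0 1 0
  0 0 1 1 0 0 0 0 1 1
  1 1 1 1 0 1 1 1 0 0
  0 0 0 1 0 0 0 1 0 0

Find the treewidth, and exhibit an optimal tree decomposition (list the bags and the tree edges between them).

Each bag holds 3 vertices, so the decomposition has width 2, which upper-bounds the treewidth. For the lower bound, the 3 vertices {d, h, j} are pairwise adjacent, and any tree decomposition puts a clique entirely inside one bag — forcing width ≥ 2. Combining the bounds, tw(G) = 2.

Treewidth 2.
One optimal decomposition is:
Bags: B1 = {b, d, i}  B2 = {a, b, i}  B3 = {d, h, i}  B4 = {c, h, i}  B5 = {b, d, e}  B6 = {b, f, i}  B7 = {d, h, j}  B8 = {c, g, i}
Tree: B1–B2, B1–B3, B3–B4, B1–B5, B1–B6, B3–B7, B4–B8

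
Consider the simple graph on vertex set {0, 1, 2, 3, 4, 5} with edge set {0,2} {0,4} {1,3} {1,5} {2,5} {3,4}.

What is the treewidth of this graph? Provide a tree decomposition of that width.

Treewidth 2.
One such decomposition:
Bags: B1 = {0, 2, 5}  B2 = {0, 1, 5}  B3 = {0, 1, 3}  B4 = {0, 3, 4}
Tree: B1–B2, B2–B3, B3–B4

The largest bag has 3 vertices, giving width 2; this decomposition certifies tw(G) ≤ 2. For the lower bound, G contains the cycle 0–2–5–1–3–4–0, so G is not a forest; only forests have treewidth ≤ 1, hence tw(G) ≥ 2. Therefore the treewidth is 2.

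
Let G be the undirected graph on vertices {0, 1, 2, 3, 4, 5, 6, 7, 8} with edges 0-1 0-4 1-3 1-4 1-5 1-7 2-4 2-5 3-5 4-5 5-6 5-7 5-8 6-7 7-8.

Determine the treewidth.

A width-2 tree decomposition is:
Bags: B1 = {5, 7, 8}  B2 = {1, 5, 7}  B3 = {1, 4, 5}  B4 = {1, 3, 5}  B5 = {0, 1, 4}  B6 = {2, 4, 5}  B7 = {5, 6, 7}
Tree: B1–B2, B2–B3, B2–B4, B3–B5, B3–B6, B1–B7
The largest bag has 3 vertices, giving width 2; this decomposition certifies tw(G) ≤ 2. Conversely, {0, 1, 4} is a clique of size 3, and the vertices of any clique must share a bag in every tree decomposition; so some bag has ≥ 3 vertices and tw(G) ≥ 2. The upper and lower bounds meet at 2, so that is the treewidth.

2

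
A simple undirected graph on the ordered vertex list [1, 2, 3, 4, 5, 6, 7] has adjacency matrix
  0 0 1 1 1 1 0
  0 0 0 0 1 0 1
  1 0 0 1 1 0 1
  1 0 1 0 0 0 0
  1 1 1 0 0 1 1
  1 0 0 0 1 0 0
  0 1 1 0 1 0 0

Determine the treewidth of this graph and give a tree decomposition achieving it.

Each bag holds 3 vertices, so the decomposition has width 2, which upper-bounds the treewidth. On the other hand G contains the 3-clique {1, 3, 4}. A clique must lie in a single bag of any decomposition, so no decomposition can have width below 2. Therefore the treewidth is 2.

Treewidth 2.
One optimal decomposition is:
Bags: B1 = {3, 5, 7}  B2 = {1, 3, 5}  B3 = {1, 3, 4}  B4 = {1, 5, 6}  B5 = {2, 5, 7}
Tree: B1–B2, B2–B3, B2–B4, B1–B5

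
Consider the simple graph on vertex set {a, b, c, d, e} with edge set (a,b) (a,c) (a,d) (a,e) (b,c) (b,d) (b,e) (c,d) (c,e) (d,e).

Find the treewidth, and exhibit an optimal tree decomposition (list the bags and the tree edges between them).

With just one bag of size 5, the width is 5 − 1 = 4, so tw(G) ≤ 4. Conversely, {a, b, c, d, e} is a clique of size 5, and the vertices of any clique must share a bag in every tree decomposition; so some bag has ≥ 5 vertices and tw(G) ≥ 4. Hence tw(G) = 4 exactly.

Treewidth 4.
One such decomposition:
Bags: B1 = {a, b, c, d, e}
Tree: (single bag)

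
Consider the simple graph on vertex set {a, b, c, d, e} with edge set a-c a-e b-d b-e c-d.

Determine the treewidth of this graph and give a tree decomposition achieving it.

Treewidth 2.
One such decomposition:
Bags: B1 = {b, d, e}  B2 = {c, d, e}  B3 = {a, c, e}
Tree: B1–B2, B2–B3

The largest bag has 3 vertices, giving width 2; this decomposition certifies tw(G) ≤ 2. Since e–b–d–c–a–e is a cycle in G, G is not acyclic. Forests are exactly the graphs of treewidth ≤ 1, so tw(G) ≥ 2. Combining the bounds, tw(G) = 2.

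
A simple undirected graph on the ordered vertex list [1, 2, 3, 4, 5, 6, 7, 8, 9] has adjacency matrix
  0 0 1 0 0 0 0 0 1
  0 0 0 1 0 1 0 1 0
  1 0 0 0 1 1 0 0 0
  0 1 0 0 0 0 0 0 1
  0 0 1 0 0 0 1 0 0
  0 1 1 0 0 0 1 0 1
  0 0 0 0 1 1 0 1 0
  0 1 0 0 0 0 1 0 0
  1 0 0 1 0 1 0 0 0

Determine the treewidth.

3

A width-3 tree decomposition is:
Bags: B1 = {2, 5, 7, 8}  B2 = {2, 5, 6, 7}  B3 = {2, 3, 5, 6}  B4 = {2, 3, 4, 6}  B5 = {3, 4, 6, 9}  B6 = {1, 3, 4, 9}
Tree: B1–B2, B2–B3, B3–B4, B4–B5, B5–B6
The largest bag has 4 vertices, giving width 3; this decomposition certifies tw(G) ≤ 3. For the lower bound: the 4 vertex sets {5,7,8}, {2}, {6}, {1,3,4,9} are disjoint, each induces a connected subgraph, and every pair is joined by at least one edge of G. Contracting each set to a single vertex therefore yields K_{4} as a minor, and since treewidth is minor-monotone, tw(G) ≥ tw(K_{4}) = 3. Hence tw(G) = 3 exactly.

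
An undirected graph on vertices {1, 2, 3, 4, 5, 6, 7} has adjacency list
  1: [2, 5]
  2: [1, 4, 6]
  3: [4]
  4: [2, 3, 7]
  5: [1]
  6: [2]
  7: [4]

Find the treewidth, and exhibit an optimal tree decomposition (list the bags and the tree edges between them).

Every bag has size at most 2, so the width is 2 − 1 = 1 and tw(G) ≤ 1. Any graph with an edge has treewidth ≥ 1, and G has the edge 4–3. Therefore the treewidth is 1.

Treewidth 1.
One such decomposition:
Bags: B1 = {3, 4}  B2 = {2, 4}  B3 = {4, 7}  B4 = {1, 2}  B5 = {2, 6}  B6 = {1, 5}
Tree: B1–B2, B2–B3, B2–B4, B4–B5, B4–B6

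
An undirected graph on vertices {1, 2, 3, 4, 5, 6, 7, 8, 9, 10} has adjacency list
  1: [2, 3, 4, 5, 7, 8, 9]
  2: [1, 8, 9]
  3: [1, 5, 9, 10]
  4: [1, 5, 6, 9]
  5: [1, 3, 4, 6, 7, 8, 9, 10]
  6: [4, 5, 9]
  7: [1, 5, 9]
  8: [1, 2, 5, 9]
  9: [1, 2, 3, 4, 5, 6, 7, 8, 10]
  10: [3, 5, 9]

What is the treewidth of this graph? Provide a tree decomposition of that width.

Treewidth 3.
One optimal decomposition is:
Bags: B1 = {1, 5, 8, 9}  B2 = {1, 5, 7, 9}  B3 = {1, 4, 5, 9}  B4 = {1, 2, 8, 9}  B5 = {1, 3, 5, 9}  B6 = {3, 5, 9, 10}  B7 = {4, 5, 6, 9}
Tree: B1–B2, B2–B3, B1–B4, B3–B5, B5–B6, B3–B7

Each bag holds 4 vertices, so the decomposition has width 3, which upper-bounds the treewidth. For the lower bound, the 4 vertices {1, 2, 8, 9} are pairwise adjacent, and any tree decomposition puts a clique entirely inside one bag — forcing width ≥ 3. Therefore the treewidth is 3.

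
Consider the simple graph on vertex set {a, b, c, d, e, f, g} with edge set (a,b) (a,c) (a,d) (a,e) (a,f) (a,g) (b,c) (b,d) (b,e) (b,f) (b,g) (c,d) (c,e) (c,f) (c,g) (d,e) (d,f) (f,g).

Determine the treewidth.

A width-4 tree decomposition is:
Bags: B1 = {a, b, c, f, g}  B2 = {a, b, c, d, f}  B3 = {a, b, c, d, e}
Tree: B1–B2, B2–B3
Every bag has size at most 5, so the width is 5 − 1 = 4 and tw(G) ≤ 4. On the other hand G contains the 5-clique {a, b, c, d, e}. A clique must lie in a single bag of any decomposition, so no decomposition can have width below 4. Hence tw(G) = 4 exactly.

4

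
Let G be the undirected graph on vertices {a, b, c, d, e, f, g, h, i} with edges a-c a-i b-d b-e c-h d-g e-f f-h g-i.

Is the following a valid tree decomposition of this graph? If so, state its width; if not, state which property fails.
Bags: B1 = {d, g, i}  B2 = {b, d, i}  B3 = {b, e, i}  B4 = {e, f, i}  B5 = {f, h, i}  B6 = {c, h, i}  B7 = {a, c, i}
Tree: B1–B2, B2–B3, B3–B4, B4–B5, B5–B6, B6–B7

Yes; width 2.

Checking the three conditions: (i) the bags cover all of {a, b, c, d, e, f, g, h, i}; (ii) for each edge, some bag contains both endpoints; (iii) the bags containing any fixed vertex form a subtree. All hold, so the decomposition is valid with width 3 − 1 = 2.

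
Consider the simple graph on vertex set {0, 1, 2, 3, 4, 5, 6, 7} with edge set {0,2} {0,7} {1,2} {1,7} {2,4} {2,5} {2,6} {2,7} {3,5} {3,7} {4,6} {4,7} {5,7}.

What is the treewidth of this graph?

2

A width-2 tree decomposition is:
Bags: B1 = {1, 2, 7}  B2 = {0, 2, 7}  B3 = {2, 4, 7}  B4 = {2, 5, 7}  B5 = {2, 4, 6}  B6 = {3, 5, 7}
Tree: B1–B2, B2–B3, B1–B4, B3–B5, B4–B6
The largest bag has 3 vertices, giving width 2; this decomposition certifies tw(G) ≤ 2. Conversely, {2, 4, 6} is a clique of size 3, and the vertices of any clique must share a bag in every tree decomposition; so some bag has ≥ 3 vertices and tw(G) ≥ 2. Therefore the treewidth is 2.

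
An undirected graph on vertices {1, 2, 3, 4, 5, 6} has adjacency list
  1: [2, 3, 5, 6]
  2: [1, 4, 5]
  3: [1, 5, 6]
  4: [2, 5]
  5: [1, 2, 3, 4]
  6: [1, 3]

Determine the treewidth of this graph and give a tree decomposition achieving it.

Each bag holds 3 vertices, so the decomposition has width 2, which upper-bounds the treewidth. On the other hand G contains the 3-clique {1, 2, 5}. A clique must lie in a single bag of any decomposition, so no decomposition can have width below 2. Therefore the treewidth is 2.

Treewidth 2.
Bags: B1 = {1, 3, 5}  B2 = {1, 2, 5}  B3 = {1, 3, 6}  B4 = {2, 4, 5}
Tree: B1–B2, B1–B3, B2–B4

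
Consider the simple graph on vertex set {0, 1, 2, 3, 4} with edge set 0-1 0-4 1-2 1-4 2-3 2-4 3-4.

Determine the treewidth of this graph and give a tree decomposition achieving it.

Every bag has size at most 3, so the width is 3 − 1 = 2 and tw(G) ≤ 2. Conversely, {0, 1, 4} is a clique of size 3, and the vertices of any clique must share a bag in every tree decomposition; so some bag has ≥ 3 vertices and tw(G) ≥ 2. Hence tw(G) = 2 exactly.

Treewidth 2.
Bags: B1 = {1, 2, 4}  B2 = {2, 3, 4}  B3 = {0, 1, 4}
Tree: B1–B2, B1–B3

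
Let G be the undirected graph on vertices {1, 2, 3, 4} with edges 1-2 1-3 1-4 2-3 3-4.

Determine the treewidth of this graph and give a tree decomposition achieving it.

Treewidth 2.
One optimal decomposition is:
Bags: B1 = {1, 2, 3}  B2 = {1, 3, 4}
Tree: B1–B2

Each bag holds 3 vertices, so the decomposition has width 2, which upper-bounds the treewidth. For the lower bound, the 3 vertices {1, 2, 3} are pairwise adjacent, and any tree decomposition puts a clique entirely inside one bag — forcing width ≥ 2. Hence tw(G) = 2 exactly.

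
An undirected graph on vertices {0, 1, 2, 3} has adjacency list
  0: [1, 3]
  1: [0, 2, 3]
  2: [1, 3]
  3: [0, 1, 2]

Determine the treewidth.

A width-2 tree decomposition is:
Bags: B1 = {1, 2, 3}  B2 = {0, 1, 3}
Tree: B1–B2
The largest bag has 3 vertices, giving width 2; this decomposition certifies tw(G) ≤ 2. On the other hand G contains the 3-clique {0, 1, 3}. A clique must lie in a single bag of any decomposition, so no decomposition can have width below 2. Combining the bounds, tw(G) = 2.

2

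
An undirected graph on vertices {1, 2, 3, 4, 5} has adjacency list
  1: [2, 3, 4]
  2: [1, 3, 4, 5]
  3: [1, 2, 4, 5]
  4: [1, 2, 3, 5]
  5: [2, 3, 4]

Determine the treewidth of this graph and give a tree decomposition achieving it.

Each bag holds 4 vertices, so the decomposition has width 3, which upper-bounds the treewidth. Conversely, {1, 2, 3, 4} is a clique of size 4, and the vertices of any clique must share a bag in every tree decomposition; so some bag has ≥ 4 vertices and tw(G) ≥ 3. Therefore the treewidth is 3.

Treewidth 3.
One such decomposition:
Bags: B1 = {1, 2, 3, 4}  B2 = {2, 3, 4, 5}
Tree: B1–B2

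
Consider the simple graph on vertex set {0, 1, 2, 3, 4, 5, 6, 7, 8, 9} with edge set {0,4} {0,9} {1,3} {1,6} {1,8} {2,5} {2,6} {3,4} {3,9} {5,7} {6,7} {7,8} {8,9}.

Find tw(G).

2

A width-2 tree decomposition is:
Bags: B1 = {0, 4, 9}  B2 = {3, 4, 9}  B3 = {3, 8, 9}  B4 = {1, 3, 8}  B5 = {1, 7, 8}  B6 = {1, 6, 7}  B7 = {5, 6, 7}  B8 = {2, 5, 6}
Tree: B1–B2, B2–B3, B3–B4, B4–B5, B5–B6, B6–B7, B7–B8
Each bag holds 3 vertices, so the decomposition has width 2, which upper-bounds the treewidth. The edges 0–4–3–9–0 form a cycle, so G is not a tree and its treewidth is at least 2. Hence tw(G) = 2 exactly.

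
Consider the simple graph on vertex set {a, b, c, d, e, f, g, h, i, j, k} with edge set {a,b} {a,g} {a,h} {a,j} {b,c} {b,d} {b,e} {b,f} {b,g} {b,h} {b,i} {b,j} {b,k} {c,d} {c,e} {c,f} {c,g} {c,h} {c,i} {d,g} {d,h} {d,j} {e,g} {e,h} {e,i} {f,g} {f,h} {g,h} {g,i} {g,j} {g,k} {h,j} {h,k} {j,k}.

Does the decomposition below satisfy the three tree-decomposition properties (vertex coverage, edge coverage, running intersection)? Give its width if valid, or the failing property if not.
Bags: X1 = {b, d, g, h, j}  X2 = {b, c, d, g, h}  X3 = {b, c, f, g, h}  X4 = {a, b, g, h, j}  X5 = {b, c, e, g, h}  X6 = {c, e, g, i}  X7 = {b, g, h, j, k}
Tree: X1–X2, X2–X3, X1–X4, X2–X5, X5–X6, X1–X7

No — edge (b,i) lies in no bag.

A tree decomposition must satisfy three properties: every vertex lies in some bag; for every edge, both endpoints lie together in some bag; and for every vertex, the bags containing it form a connected subtree. Here edge (b,i) lies in no bag, so the decomposition is invalid.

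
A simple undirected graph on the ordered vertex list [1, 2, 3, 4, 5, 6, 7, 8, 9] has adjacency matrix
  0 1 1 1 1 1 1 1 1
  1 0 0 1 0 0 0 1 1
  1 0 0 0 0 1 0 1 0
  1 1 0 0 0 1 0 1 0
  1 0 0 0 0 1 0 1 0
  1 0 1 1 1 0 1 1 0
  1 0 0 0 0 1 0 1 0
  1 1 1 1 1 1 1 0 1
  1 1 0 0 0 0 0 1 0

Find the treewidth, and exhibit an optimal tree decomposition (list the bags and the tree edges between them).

The largest bag has 4 vertices, giving width 3; this decomposition certifies tw(G) ≤ 3. On the other hand G contains the 4-clique {1, 2, 8, 9}. A clique must lie in a single bag of any decomposition, so no decomposition can have width below 3. Combining the bounds, tw(G) = 3.

Treewidth 3.
Bags: B1 = {1, 2, 4, 8}  B2 = {1, 4, 6, 8}  B3 = {1, 3, 6, 8}  B4 = {1, 5, 6, 8}  B5 = {1, 6, 7, 8}  B6 = {1, 2, 8, 9}
Tree: B1–B2, B2–B3, B2–B4, B4–B5, B1–B6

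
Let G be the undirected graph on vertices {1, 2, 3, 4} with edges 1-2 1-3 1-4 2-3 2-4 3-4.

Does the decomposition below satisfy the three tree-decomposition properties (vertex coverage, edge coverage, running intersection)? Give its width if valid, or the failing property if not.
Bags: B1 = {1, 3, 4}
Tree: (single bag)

A tree decomposition must satisfy three properties: every vertex lies in some bag; for every edge, both endpoints lie together in some bag; and for every vertex, the bags containing it form a connected subtree. Here vertex 2 appears in no bag, so the decomposition is invalid.

No — vertex 2 appears in no bag.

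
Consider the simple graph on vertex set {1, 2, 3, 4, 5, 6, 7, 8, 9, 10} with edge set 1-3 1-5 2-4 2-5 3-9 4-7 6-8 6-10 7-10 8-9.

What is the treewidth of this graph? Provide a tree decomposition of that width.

Treewidth 2.
Bags: B1 = {1, 3, 5}  B2 = {2, 3, 5}  B3 = {2, 3, 4}  B4 = {3, 4, 7}  B5 = {3, 7, 10}  B6 = {3, 6, 10}  B7 = {3, 6, 8}  B8 = {3, 8, 9}
Tree: B1–B2, B2–B3, B3–B4, B4–B5, B5–B6, B6–B7, B7–B8

The largest bag has 3 vertices, giving width 2; this decomposition certifies tw(G) ≤ 2. Since 3–1–5–2–4–7–10–6–8–9–3 is a cycle in G, G is not acyclic. Forests are exactly the graphs of treewidth ≤ 1, so tw(G) ≥ 2. The upper and lower bounds meet at 2, so that is the treewidth.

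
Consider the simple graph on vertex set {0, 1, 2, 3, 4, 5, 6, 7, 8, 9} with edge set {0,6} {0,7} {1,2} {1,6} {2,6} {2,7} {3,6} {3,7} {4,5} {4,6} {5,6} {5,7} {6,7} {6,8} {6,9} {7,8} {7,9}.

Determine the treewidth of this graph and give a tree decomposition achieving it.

Treewidth 2.
Bags: B1 = {6, 7, 9}  B2 = {2, 6, 7}  B3 = {0, 6, 7}  B4 = {1, 2, 6}  B5 = {6, 7, 8}  B6 = {3, 6, 7}  B7 = {5, 6, 7}  B8 = {4, 5, 6}
Tree: B1–B2, B1–B3, B2–B4, B3–B5, B5–B6, B2–B7, B7–B8

Each bag holds 3 vertices, so the decomposition has width 2, which upper-bounds the treewidth. Conversely, {1, 2, 6} is a clique of size 3, and the vertices of any clique must share a bag in every tree decomposition; so some bag has ≥ 3 vertices and tw(G) ≥ 2. The upper and lower bounds meet at 2, so that is the treewidth.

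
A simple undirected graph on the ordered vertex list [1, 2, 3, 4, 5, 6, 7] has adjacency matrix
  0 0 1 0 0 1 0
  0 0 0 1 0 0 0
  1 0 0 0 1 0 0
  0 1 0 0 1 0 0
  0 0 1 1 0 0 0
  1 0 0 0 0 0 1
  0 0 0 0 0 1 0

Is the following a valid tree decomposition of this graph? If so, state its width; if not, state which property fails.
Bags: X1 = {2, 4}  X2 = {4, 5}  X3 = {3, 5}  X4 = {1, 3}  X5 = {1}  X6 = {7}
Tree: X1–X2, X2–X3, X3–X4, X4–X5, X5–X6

No — vertex 6 appears in no bag.

A tree decomposition must satisfy three properties: every vertex lies in some bag; for every edge, both endpoints lie together in some bag; and for every vertex, the bags containing it form a connected subtree. Here vertex 6 appears in no bag, so the decomposition is invalid.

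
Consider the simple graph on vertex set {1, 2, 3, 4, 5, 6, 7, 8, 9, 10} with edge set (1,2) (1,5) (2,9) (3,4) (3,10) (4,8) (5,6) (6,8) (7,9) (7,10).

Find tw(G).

2

A width-2 tree decomposition is:
Bags: B1 = {2, 7, 9}  B2 = {2, 7, 10}  B3 = {2, 3, 10}  B4 = {2, 3, 4}  B5 = {2, 4, 8}  B6 = {2, 6, 8}  B7 = {2, 5, 6}  B8 = {1, 2, 5}
Tree: B1–B2, B2–B3, B3–B4, B4–B5, B5–B6, B6–B7, B7–B8
The largest bag has 3 vertices, giving width 2; this decomposition certifies tw(G) ≤ 2. The edges 2–9–7–10–3–4–8–6–5–1–2 form a cycle, so G is not a tree and its treewidth is at least 2. Therefore the treewidth is 2.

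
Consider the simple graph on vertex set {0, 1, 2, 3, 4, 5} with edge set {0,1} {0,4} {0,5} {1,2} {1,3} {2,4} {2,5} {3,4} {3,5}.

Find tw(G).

A width-3 tree decomposition is:
Bags: B1 = {1, 3, 4, 5}  B2 = {1, 2, 4, 5}  B3 = {0, 1, 4, 5}
Tree: B1–B2, B2–B3
The largest bag has 4 vertices, giving width 3; this decomposition certifies tw(G) ≤ 3. For the lower bound: the 4 vertex sets {3,4}, {2,5}, {1}, {0} are disjoint, each induces a connected subgraph, and every pair is joined by at least one edge of G. Contracting each set to a single vertex therefore yields K_{4} as a minor, and since treewidth is minor-monotone, tw(G) ≥ tw(K_{4}) = 3. Hence tw(G) = 3 exactly.

3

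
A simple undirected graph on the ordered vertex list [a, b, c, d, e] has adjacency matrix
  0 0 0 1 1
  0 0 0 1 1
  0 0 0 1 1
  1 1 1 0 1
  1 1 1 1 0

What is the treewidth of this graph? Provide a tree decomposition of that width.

Treewidth 2.
Bags: B1 = {a, d, e}  B2 = {c, d, e}  B3 = {b, d, e}
Tree: B1–B2, B2–B3

Each bag holds 3 vertices, so the decomposition has width 2, which upper-bounds the treewidth. For the lower bound, the 3 vertices {c, d, e} are pairwise adjacent, and any tree decomposition puts a clique entirely inside one bag — forcing width ≥ 2. Hence tw(G) = 2 exactly.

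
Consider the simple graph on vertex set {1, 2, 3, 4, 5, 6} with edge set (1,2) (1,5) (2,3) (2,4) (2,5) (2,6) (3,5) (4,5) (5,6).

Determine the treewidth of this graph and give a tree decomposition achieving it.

The largest bag has 3 vertices, giving width 2; this decomposition certifies tw(G) ≤ 2. Conversely, {1, 2, 5} is a clique of size 3, and the vertices of any clique must share a bag in every tree decomposition; so some bag has ≥ 3 vertices and tw(G) ≥ 2. Therefore the treewidth is 2.

Treewidth 2.
One such decomposition:
Bags: B1 = {1, 2, 5}  B2 = {2, 4, 5}  B3 = {2, 5, 6}  B4 = {2, 3, 5}
Tree: B1–B2, B1–B3, B2–B4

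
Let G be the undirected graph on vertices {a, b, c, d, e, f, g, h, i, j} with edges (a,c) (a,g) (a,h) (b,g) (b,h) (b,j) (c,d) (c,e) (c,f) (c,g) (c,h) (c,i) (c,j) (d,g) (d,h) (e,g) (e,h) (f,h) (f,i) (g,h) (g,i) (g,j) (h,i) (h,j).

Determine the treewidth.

3

A width-3 tree decomposition is:
Bags: B1 = {c, e, g, h}  B2 = {a, c, g, h}  B3 = {c, g, h, j}  B4 = {c, g, h, i}  B5 = {b, g, h, j}  B6 = {c, d, g, h}  B7 = {c, f, h, i}
Tree: B1–B2, B2–B3, B3–B4, B3–B5, B4–B6, B4–B7
Every bag has size at most 4, so the width is 4 − 1 = 3 and tw(G) ≤ 3. For the lower bound, the 4 vertices {c, d, g, h} are pairwise adjacent, and any tree decomposition puts a clique entirely inside one bag — forcing width ≥ 3. Combining the bounds, tw(G) = 3.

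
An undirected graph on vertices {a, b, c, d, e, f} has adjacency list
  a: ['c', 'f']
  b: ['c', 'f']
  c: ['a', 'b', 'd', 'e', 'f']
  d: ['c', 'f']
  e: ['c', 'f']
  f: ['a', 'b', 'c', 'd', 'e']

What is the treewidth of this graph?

2

A width-2 tree decomposition is:
Bags: B1 = {b, c, f}  B2 = {c, d, f}  B3 = {a, c, f}  B4 = {c, e, f}
Tree: B1–B2, B2–B3, B1–B4
The largest bag has 3 vertices, giving width 2; this decomposition certifies tw(G) ≤ 2. On the other hand G contains the 3-clique {c, d, f}. A clique must lie in a single bag of any decomposition, so no decomposition can have width below 2. Combining the bounds, tw(G) = 2.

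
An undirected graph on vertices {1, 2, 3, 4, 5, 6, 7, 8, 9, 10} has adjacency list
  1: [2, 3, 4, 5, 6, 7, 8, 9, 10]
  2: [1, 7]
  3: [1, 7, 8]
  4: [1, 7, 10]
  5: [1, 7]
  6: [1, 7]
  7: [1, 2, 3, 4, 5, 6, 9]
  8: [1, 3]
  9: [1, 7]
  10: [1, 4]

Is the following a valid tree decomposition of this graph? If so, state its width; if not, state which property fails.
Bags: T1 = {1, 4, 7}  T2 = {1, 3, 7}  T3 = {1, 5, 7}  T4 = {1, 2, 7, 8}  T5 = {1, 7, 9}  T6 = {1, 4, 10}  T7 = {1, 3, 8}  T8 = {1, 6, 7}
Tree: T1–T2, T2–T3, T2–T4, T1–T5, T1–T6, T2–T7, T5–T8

A tree decomposition must satisfy three properties: every vertex lies in some bag; for every edge, both endpoints lie together in some bag; and for every vertex, the bags containing it form a connected subtree. Here bags containing vertex 8 are not connected in the tree, so the decomposition is invalid.

No — bags containing vertex 8 are not connected in the tree.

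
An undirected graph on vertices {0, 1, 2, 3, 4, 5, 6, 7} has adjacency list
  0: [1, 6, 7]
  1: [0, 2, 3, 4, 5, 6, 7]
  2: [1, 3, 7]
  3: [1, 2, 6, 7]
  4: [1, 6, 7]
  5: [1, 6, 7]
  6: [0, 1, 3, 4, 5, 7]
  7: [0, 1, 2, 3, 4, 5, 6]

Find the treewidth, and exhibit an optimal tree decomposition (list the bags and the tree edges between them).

Treewidth 3.
One such decomposition:
Bags: B1 = {1, 2, 3, 7}  B2 = {1, 3, 6, 7}  B3 = {1, 5, 6, 7}  B4 = {1, 4, 6, 7}  B5 = {0, 1, 6, 7}
Tree: B1–B2, B2–B3, B3–B4, B2–B5

Each bag holds 4 vertices, so the decomposition has width 3, which upper-bounds the treewidth. On the other hand G contains the 4-clique {1, 2, 3, 7}. A clique must lie in a single bag of any decomposition, so no decomposition can have width below 3. Combining the bounds, tw(G) = 3.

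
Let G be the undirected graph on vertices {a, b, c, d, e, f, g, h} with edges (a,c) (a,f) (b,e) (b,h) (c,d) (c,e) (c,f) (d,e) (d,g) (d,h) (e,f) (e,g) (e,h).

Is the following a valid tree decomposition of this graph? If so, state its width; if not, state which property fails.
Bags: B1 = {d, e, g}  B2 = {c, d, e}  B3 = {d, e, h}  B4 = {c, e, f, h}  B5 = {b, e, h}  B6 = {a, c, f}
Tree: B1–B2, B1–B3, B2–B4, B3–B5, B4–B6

No — bags containing vertex h are not connected in the tree.

A tree decomposition must satisfy three properties: every vertex lies in some bag; for every edge, both endpoints lie together in some bag; and for every vertex, the bags containing it form a connected subtree. Here bags containing vertex h are not connected in the tree, so the decomposition is invalid.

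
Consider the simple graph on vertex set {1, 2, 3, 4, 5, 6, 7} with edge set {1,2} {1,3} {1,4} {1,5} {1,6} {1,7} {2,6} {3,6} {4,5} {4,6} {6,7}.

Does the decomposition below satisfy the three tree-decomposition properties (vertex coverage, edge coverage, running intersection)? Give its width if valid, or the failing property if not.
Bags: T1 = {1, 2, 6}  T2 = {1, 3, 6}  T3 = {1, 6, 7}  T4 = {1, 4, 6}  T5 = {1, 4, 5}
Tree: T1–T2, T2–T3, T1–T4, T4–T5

Yes; width 2.

Every vertex of G appears in some bag (union = {1, 2, 3, 4, 5, 6, 7}); every edge is covered by a bag; and for each vertex v the set of bags containing v is connected in the bag tree. The decomposition is therefore valid. The largest bag has 3 vertices, so the width is 2.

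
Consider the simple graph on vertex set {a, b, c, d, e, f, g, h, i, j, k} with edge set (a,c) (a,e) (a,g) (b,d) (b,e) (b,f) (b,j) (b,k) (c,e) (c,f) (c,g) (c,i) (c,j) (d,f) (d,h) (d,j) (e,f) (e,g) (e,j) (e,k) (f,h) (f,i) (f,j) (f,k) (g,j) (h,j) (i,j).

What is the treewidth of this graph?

3

A width-3 tree decomposition is:
Bags: B1 = {b, e, f, j}  B2 = {c, e, f, j}  B3 = {c, e, g, j}  B4 = {b, e, f, k}  B5 = {c, f, i, j}  B6 = {b, d, f, j}  B7 = {d, f, h, j}  B8 = {a, c, e, g}
Tree: B1–B2, B2–B3, B1–B4, B2–B5, B1–B6, B6–B7, B3–B8
Each bag holds 4 vertices, so the decomposition has width 3, which upper-bounds the treewidth. On the other hand G contains the 4-clique {c, e, g, j}. A clique must lie in a single bag of any decomposition, so no decomposition can have width below 3. Combining the bounds, tw(G) = 3.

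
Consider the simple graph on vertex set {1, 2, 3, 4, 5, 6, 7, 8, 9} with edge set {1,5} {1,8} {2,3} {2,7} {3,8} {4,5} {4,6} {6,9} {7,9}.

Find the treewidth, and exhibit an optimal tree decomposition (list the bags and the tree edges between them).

Each bag holds 3 vertices, so the decomposition has width 2, which upper-bounds the treewidth. For the lower bound, G contains the cycle 7–9–6–4–5–1–8–3–2–7, so G is not a forest; only forests have treewidth ≤ 1, hence tw(G) ≥ 2. Therefore the treewidth is 2.

Treewidth 2.
One such decomposition:
Bags: B1 = {6, 7, 9}  B2 = {4, 6, 7}  B3 = {4, 5, 7}  B4 = {1, 5, 7}  B5 = {1, 7, 8}  B6 = {3, 7, 8}  B7 = {2, 3, 7}
Tree: B1–B2, B2–B3, B3–B4, B4–B5, B5–B6, B6–B7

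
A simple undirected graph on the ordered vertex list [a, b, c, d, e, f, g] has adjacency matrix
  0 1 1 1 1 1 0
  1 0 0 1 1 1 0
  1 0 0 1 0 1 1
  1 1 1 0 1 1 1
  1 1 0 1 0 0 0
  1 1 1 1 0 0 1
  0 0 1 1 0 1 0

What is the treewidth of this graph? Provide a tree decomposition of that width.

Treewidth 3.
Bags: B1 = {a, c, d, f}  B2 = {c, d, f, g}  B3 = {a, b, d, f}  B4 = {a, b, d, e}
Tree: B1–B2, B1–B3, B3–B4

Each bag holds 4 vertices, so the decomposition has width 3, which upper-bounds the treewidth. On the other hand G contains the 4-clique {a, b, d, e}. A clique must lie in a single bag of any decomposition, so no decomposition can have width below 3. Hence tw(G) = 3 exactly.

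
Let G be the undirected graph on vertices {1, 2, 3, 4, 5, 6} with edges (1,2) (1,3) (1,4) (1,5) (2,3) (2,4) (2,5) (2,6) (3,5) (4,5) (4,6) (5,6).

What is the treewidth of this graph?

A width-3 tree decomposition is:
Bags: B1 = {1, 2, 4, 5}  B2 = {2, 4, 5, 6}  B3 = {1, 2, 3, 5}
Tree: B1–B2, B1–B3
Every bag has size at most 4, so the width is 4 − 1 = 3 and tw(G) ≤ 3. For the lower bound, the 4 vertices {1, 2, 3, 5} are pairwise adjacent, and any tree decomposition puts a clique entirely inside one bag — forcing width ≥ 3. Hence tw(G) = 3 exactly.

3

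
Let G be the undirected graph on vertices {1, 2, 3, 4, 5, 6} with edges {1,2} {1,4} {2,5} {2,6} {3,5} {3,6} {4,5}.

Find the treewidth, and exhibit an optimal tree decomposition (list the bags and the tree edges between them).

Every bag has size at most 3, so the width is 3 − 1 = 2 and tw(G) ≤ 2. The edges 6–3–5–2–6 form a cycle, so G is not a tree and its treewidth is at least 2. The upper and lower bounds meet at 2, so that is the treewidth.

Treewidth 2.
Bags: B1 = {2, 3, 6}  B2 = {2, 3, 5}  B3 = {1, 2, 5}  B4 = {1, 4, 5}
Tree: B1–B2, B2–B3, B3–B4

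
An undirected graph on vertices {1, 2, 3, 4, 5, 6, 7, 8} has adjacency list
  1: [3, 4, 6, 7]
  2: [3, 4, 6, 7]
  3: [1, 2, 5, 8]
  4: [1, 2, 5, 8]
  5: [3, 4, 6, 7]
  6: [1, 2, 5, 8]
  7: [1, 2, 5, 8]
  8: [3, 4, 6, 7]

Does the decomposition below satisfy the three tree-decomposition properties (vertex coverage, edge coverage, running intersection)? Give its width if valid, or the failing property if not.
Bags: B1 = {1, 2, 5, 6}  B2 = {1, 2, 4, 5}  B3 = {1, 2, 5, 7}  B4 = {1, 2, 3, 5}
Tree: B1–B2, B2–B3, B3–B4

No — vertex 8 appears in no bag.

A tree decomposition must satisfy three properties: every vertex lies in some bag; for every edge, both endpoints lie together in some bag; and for every vertex, the bags containing it form a connected subtree. Here vertex 8 appears in no bag, so the decomposition is invalid.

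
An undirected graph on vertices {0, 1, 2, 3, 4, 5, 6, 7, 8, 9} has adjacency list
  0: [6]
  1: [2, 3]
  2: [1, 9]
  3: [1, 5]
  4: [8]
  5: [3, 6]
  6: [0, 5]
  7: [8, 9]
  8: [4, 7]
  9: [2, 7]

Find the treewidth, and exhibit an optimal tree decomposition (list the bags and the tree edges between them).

Treewidth 1.
Bags: B1 = {4, 8}  B2 = {7, 8}  B3 = {7, 9}  B4 = {2, 9}  B5 = {1, 2}  B6 = {1, 3}  B7 = {3, 5}  B8 = {5, 6}  B9 = {0, 6}
Tree: B1–B2, B2–B3, B3–B4, B4–B5, B5–B6, B6–B7, B7–B8, B8–B9

The largest bag has 2 vertices, giving width 1; this decomposition certifies tw(G) ≤ 1. G has an edge, so its treewidth is at least 1. Therefore the treewidth is 1.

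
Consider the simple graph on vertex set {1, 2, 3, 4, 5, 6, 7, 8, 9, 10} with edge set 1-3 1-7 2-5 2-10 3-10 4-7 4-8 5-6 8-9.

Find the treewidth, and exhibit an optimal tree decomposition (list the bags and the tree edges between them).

Treewidth 1.
One optimal decomposition is:
Bags: B1 = {5, 6}  B2 = {2, 5}  B3 = {2, 10}  B4 = {3, 10}  B5 = {1, 3}  B6 = {1, 7}  B7 = {4, 7}  B8 = {4, 8}  B9 = {8, 9}
Tree: B1–B2, B2–B3, B3–B4, B4–B5, B5–B6, B6–B7, B7–B8, B8–B9

Each bag holds 2 vertices, so the decomposition has width 1, which upper-bounds the treewidth. G has an edge, so its treewidth is at least 1. The upper and lower bounds meet at 1, so that is the treewidth.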